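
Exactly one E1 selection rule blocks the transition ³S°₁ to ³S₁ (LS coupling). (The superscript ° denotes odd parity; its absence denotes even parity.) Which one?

Reading off the term symbols: S 1→1, L 0→0, J 1→1, parity odd→even.
ΔS = 0: S: 1 → 1 — passes.
Parity must change: odd → even — passes.
ΔJ = 0, ±1 (not J=0↔0): J: 1 → 1, ΔJ = +0 — passes.
ΔL = 0, ±1 (not L=0↔0): L: 0 → 0, ΔL = +0 — fails.

the L=0 ↔ L=0 exclusion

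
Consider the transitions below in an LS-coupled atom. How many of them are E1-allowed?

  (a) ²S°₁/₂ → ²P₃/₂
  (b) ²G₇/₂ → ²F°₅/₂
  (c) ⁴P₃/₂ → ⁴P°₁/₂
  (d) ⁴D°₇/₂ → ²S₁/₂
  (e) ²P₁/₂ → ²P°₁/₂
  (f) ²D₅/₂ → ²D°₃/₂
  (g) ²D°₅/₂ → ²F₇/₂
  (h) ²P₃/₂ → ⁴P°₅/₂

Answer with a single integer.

6

(a) allowed
(b) allowed
(c) allowed
(d) forbidden (ΔS, ΔL, ΔJ fail)
(e) allowed
(f) allowed
(g) allowed
(h) forbidden (ΔS fails)
Total allowed: 6 of 8.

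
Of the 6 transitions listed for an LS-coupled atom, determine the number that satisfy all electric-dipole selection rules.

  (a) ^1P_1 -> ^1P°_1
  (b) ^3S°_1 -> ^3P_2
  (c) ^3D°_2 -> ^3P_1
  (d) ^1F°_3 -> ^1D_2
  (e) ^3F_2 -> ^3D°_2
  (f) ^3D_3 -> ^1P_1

(a) allowed
(b) allowed
(c) allowed
(d) allowed
(e) allowed
(f) forbidden (parity, ΔS, ΔJ fail)
Total allowed: 5 of 6.

5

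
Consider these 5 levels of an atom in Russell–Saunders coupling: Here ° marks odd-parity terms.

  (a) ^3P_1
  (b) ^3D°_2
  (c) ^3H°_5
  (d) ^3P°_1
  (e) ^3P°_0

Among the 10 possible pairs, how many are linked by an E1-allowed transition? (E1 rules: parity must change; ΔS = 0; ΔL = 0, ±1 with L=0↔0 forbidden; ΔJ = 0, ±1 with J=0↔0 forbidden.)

(a)–(b): allowed.
(a)–(c): forbidden (ΔL, ΔJ).
(a)–(d): allowed.
(a)–(e): allowed.
(b)–(c): forbidden (parity, ΔL, ΔJ).
(b)–(d): forbidden (parity).
(b)–(e): forbidden (parity, ΔJ).
(c)–(d): forbidden (parity, ΔL, ΔJ).
(c)–(e): forbidden (parity, ΔL, ΔJ).
(d)–(e): forbidden (parity).
Allowed pairs: 3 of 10.

3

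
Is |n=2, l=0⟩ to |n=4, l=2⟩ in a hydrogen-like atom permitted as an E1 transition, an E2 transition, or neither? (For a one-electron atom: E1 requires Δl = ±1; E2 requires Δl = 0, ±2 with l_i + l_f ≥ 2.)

Δl = 2 − 0 = +2; l_i + l_f = 2.
E1 (Δl = ±1): not satisfied.
E2 (Δl = 0,±2, l_i+l_f ≥ 2): satisfied.

E2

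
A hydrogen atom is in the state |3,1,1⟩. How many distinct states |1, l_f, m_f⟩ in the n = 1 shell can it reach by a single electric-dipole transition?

1

E1 requires Δl = ±1, so l_f ∈ {0, 2}; with 0 ≤ l_f ≤ n_f−1 = 0, the allowed l_f values are {0}.
For l_f = 0: m_f ∈ {m_i−1, m_i, m_i+1} ∩ [−0, 0] = {0} → 1 state.
Total: 1.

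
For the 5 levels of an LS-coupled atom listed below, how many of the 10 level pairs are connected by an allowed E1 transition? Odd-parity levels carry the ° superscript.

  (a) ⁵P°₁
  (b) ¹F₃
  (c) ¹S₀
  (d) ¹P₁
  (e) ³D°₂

(a)–(b): forbidden (ΔS, ΔL, ΔJ).
(a)–(c): forbidden (ΔS).
(a)–(d): forbidden (ΔS).
(a)–(e): forbidden (parity, ΔS).
(b)–(c): forbidden (parity, ΔL, ΔJ).
(b)–(d): forbidden (parity, ΔL, ΔJ).
(b)–(e): forbidden (ΔS).
(c)–(d): forbidden (parity).
(c)–(e): forbidden (ΔS, ΔL, ΔJ).
(d)–(e): forbidden (ΔS).
Allowed pairs: 0 of 10.

0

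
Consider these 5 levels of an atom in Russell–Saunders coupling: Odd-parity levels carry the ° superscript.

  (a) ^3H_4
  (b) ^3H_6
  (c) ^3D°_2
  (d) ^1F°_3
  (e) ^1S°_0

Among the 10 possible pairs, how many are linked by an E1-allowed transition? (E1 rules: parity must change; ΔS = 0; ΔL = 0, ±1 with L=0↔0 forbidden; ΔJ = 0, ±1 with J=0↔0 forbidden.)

0

(a)–(b): forbidden (parity, ΔJ).
(a)–(c): forbidden (ΔL, ΔJ).
(a)–(d): forbidden (ΔS, ΔL).
(a)–(e): forbidden (ΔS, ΔL, ΔJ).
(b)–(c): forbidden (ΔL, ΔJ).
(b)–(d): forbidden (ΔS, ΔL, ΔJ).
(b)–(e): forbidden (ΔS, ΔL, ΔJ).
(c)–(d): forbidden (parity, ΔS).
(c)–(e): forbidden (parity, ΔS, ΔL, ΔJ).
(d)–(e): forbidden (parity, ΔL, ΔJ).
Allowed pairs: 0 of 10.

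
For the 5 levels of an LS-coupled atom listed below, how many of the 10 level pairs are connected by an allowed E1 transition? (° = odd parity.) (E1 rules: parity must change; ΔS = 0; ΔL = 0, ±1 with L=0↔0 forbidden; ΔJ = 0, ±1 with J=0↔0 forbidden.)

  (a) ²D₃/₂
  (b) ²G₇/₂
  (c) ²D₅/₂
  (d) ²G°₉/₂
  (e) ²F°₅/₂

4

(a)–(b): forbidden (parity, ΔL, ΔJ).
(a)–(c): forbidden (parity).
(a)–(d): forbidden (ΔL, ΔJ).
(a)–(e): allowed.
(b)–(c): forbidden (parity, ΔL).
(b)–(d): allowed.
(b)–(e): allowed.
(c)–(d): forbidden (ΔL, ΔJ).
(c)–(e): allowed.
(d)–(e): forbidden (parity, ΔJ).
Allowed pairs: 4 of 10.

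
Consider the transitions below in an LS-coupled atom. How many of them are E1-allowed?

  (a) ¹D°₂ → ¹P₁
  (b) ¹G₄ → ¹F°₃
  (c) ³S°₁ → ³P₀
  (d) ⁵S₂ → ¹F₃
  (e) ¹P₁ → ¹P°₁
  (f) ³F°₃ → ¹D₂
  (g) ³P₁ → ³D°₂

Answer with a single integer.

5

(a) allowed
(b) allowed
(c) allowed
(d) forbidden (parity, ΔS, ΔL fail)
(e) allowed
(f) forbidden (ΔS fails)
(g) allowed
Total allowed: 5 of 7.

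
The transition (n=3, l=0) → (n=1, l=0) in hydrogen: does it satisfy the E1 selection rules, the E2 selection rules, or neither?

Δl = 0 − 0 = +0; l_i + l_f = 0.
E1 (Δl = ±1): not satisfied.
E2 (Δl = 0,±2, l_i+l_f ≥ 2): not satisfied.

neither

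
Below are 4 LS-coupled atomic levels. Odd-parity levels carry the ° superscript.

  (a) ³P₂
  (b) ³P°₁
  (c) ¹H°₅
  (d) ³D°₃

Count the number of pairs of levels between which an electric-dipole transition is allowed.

2

(a)–(b): allowed.
(a)–(c): forbidden (ΔS, ΔL, ΔJ).
(a)–(d): allowed.
(b)–(c): forbidden (parity, ΔS, ΔL, ΔJ).
(b)–(d): forbidden (parity, ΔJ).
(c)–(d): forbidden (parity, ΔS, ΔL, ΔJ).
Allowed pairs: 2 of 6.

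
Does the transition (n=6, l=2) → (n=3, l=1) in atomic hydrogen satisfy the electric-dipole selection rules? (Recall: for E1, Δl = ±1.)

Δl = 1 − 2 = -1; the E1 rule Δl = ±1 is passes.
All E1 selection rules are satisfied.

allowed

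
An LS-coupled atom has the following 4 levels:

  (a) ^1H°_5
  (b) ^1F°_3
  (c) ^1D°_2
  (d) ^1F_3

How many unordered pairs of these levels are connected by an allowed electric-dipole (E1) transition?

(a)–(b): forbidden (parity, ΔL, ΔJ).
(a)–(c): forbidden (parity, ΔL, ΔJ).
(a)–(d): forbidden (ΔL, ΔJ).
(b)–(c): forbidden (parity).
(b)–(d): allowed.
(c)–(d): allowed.
Allowed pairs: 2 of 6.

2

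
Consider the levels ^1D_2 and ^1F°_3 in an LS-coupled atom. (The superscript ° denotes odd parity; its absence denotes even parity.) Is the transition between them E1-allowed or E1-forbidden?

Initial level: S=0, L=2, J=2, parity even. Final level: S=0, L=3, J=3, parity odd.
Parity must change: even → odd — ok.
ΔS = 0: S: 0 → 0 — ok.
ΔL = 0, ±1 (not L=0↔0): L: 2 → 3, ΔL = +1 — ok.
ΔJ = 0, ±1 (not J=0↔0): J: 2 → 3, ΔJ = +1 — ok.
All four E1 rules are satisfied.

allowed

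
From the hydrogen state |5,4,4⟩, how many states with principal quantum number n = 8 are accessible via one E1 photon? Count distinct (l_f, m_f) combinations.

4

E1 requires Δl = ±1, so l_f ∈ {3, 5}; with 0 ≤ l_f ≤ n_f−1 = 7, the allowed l_f values are {3, 5}.
For l_f = 3: m_f ∈ {m_i−1, m_i, m_i+1} ∩ [−3, 3] = {3} → 1 state.
For l_f = 5: m_f ∈ {m_i−1, m_i, m_i+1} ∩ [−5, 5] = {3, 4, 5} → 3 states.
Total: 4.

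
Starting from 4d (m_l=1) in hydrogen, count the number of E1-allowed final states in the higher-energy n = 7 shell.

5

E1 requires Δl = ±1, so l_f ∈ {1, 3}; with 0 ≤ l_f ≤ n_f−1 = 6, the allowed l_f values are {1, 3}.
For l_f = 1: m_f ∈ {m_i−1, m_i, m_i+1} ∩ [−1, 1] = {0, 1} → 2 states.
For l_f = 3: m_f ∈ {m_i−1, m_i, m_i+1} ∩ [−3, 3] = {0, 1, 2} → 3 states.
Total: 5.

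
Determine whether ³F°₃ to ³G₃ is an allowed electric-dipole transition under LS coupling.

Parity must change: odd → even — passes.
ΔS = 0: S: 1 → 1 — passes.
ΔL = 0, ±1 (not L=0↔0): L: 3 → 4, ΔL = +1 — passes.
ΔJ = 0, ±1 (not J=0↔0): J: 3 → 3, ΔJ = +0 — passes.
All four E1 rules are satisfied.

allowed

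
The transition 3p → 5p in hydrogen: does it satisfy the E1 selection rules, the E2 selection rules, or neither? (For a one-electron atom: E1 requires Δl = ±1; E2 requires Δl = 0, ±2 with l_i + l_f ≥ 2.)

Δl = 1 − 1 = +0; l_i + l_f = 2.
E1 (Δl = ±1): not satisfied.
E2 (Δl = 0,±2, l_i+l_f ≥ 2): satisfied.

E2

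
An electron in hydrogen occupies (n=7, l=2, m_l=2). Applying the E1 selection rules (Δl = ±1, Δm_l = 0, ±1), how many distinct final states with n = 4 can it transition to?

E1 requires Δl = ±1, so l_f ∈ {1, 3}; with 0 ≤ l_f ≤ n_f−1 = 3, the allowed l_f values are {1, 3}.
For l_f = 1: m_f ∈ {m_i−1, m_i, m_i+1} ∩ [−1, 1] = {1} → 1 state.
For l_f = 3: m_f ∈ {m_i−1, m_i, m_i+1} ∩ [−3, 3] = {1, 2, 3} → 3 states.
Total: 4.

4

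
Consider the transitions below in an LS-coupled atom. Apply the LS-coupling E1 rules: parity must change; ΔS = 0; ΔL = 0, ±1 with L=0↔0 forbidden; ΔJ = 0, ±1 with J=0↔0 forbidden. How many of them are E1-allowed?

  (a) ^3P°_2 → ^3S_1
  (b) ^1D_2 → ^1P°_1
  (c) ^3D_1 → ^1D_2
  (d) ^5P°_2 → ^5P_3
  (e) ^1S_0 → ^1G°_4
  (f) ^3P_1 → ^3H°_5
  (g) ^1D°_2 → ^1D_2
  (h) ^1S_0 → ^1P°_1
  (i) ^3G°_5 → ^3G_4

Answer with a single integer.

(a) allowed
(b) allowed
(c) forbidden (parity, ΔS fail)
(d) allowed
(e) forbidden (ΔL, ΔJ fail)
(f) forbidden (ΔL, ΔJ fail)
(g) allowed
(h) allowed
(i) allowed
Total allowed: 6 of 9.

6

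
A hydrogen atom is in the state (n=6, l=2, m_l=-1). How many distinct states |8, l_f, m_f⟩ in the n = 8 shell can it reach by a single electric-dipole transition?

5

E1 requires Δl = ±1, so l_f ∈ {1, 3}; with 0 ≤ l_f ≤ n_f−1 = 7, the allowed l_f values are {1, 3}.
For l_f = 1: m_f ∈ {m_i−1, m_i, m_i+1} ∩ [−1, 1] = {-1, 0} → 2 states.
For l_f = 3: m_f ∈ {m_i−1, m_i, m_i+1} ∩ [−3, 3] = {-2, -1, 0} → 3 states.
Total: 5.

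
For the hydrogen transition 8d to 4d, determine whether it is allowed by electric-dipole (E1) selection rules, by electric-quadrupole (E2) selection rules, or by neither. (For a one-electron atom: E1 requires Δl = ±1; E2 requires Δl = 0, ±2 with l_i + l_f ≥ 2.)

Δl = 2 − 2 = +0; l_i + l_f = 4.
E1 (Δl = ±1): not satisfied.
E2 (Δl = 0,±2, l_i+l_f ≥ 2): satisfied.

E2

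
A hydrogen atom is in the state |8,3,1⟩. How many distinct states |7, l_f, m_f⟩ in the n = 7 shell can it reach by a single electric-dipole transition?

6

E1 requires Δl = ±1, so l_f ∈ {2, 4}; with 0 ≤ l_f ≤ n_f−1 = 6, the allowed l_f values are {2, 4}.
For l_f = 2: m_f ∈ {m_i−1, m_i, m_i+1} ∩ [−2, 2] = {0, 1, 2} → 3 states.
For l_f = 4: m_f ∈ {m_i−1, m_i, m_i+1} ∩ [−4, 4] = {0, 1, 2} → 3 states.
Total: 6.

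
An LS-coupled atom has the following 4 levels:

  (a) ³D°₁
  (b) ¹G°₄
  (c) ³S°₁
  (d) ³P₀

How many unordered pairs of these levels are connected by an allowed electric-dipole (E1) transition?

(a)–(b): forbidden (parity, ΔS, ΔL, ΔJ).
(a)–(c): forbidden (parity, ΔL).
(a)–(d): allowed.
(b)–(c): forbidden (parity, ΔS, ΔL, ΔJ).
(b)–(d): forbidden (ΔS, ΔL, ΔJ).
(c)–(d): allowed.
Allowed pairs: 2 of 6.

2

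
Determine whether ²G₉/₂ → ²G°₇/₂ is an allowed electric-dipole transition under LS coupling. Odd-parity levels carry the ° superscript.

Initial level: S=1/2, L=4, J=9/2, parity even. Final level: S=1/2, L=4, J=7/2, parity odd.
Parity must change: even → odd — satisfied.
ΔS = 0: S: 1/2 → 1/2 — satisfied.
ΔL = 0, ±1 (not L=0↔0): L: 4 → 4, ΔL = +0 — satisfied.
ΔJ = 0, ±1 (not J=0↔0): J: 9/2 → 7/2, ΔJ = -1 — satisfied.
All four E1 rules are satisfied.

allowed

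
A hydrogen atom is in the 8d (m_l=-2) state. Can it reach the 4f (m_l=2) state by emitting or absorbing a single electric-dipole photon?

forbidden

l: 2 → 3 (Δl = +1). Δl = ±1 ✓.
m_l: -2 → 2 (Δm_l = +4). |Δm_l| ≤ 1 ✗.
The transition is electric-dipole forbidden.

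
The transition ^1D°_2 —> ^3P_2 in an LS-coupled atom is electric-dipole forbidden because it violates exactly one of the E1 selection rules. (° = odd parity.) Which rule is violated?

Parity must change: odd → even — passes.
ΔL = 0, ±1 (not L=0↔0): L: 2 → 1, ΔL = -1 — passes.
ΔS = 0: S: 0 → 1 — fails.
ΔJ = 0, ±1 (not J=0↔0): J: 2 → 2, ΔJ = +0 — passes.

the ΔS = 0 rule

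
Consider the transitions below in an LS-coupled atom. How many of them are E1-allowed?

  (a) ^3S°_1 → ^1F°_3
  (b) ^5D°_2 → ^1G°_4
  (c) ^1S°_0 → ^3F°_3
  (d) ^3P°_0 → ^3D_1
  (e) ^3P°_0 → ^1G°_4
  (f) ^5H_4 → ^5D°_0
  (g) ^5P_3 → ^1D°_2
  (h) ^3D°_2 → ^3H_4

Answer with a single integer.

(a) forbidden (parity, ΔS, ΔL, ΔJ fail)
(b) forbidden (parity, ΔS, ΔL, ΔJ fail)
(c) forbidden (parity, ΔS, ΔL, ΔJ fail)
(d) allowed
(e) forbidden (parity, ΔS, ΔL, ΔJ fail)
(f) forbidden (ΔL, ΔJ fail)
(g) forbidden (ΔS fails)
(h) forbidden (ΔL, ΔJ fail)
Total allowed: 1 of 8.

1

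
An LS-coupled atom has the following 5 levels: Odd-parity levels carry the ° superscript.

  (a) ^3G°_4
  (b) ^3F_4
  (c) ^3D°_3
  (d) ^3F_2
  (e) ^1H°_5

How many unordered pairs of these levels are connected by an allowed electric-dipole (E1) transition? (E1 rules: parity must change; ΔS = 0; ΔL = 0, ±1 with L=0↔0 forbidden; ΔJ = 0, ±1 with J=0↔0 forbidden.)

(a)–(b): allowed.
(a)–(c): forbidden (parity, ΔL).
(a)–(d): forbidden (ΔJ).
(a)–(e): forbidden (parity, ΔS).
(b)–(c): allowed.
(b)–(d): forbidden (parity, ΔJ).
(b)–(e): forbidden (ΔS, ΔL).
(c)–(d): allowed.
(c)–(e): forbidden (parity, ΔS, ΔL, ΔJ).
(d)–(e): forbidden (ΔS, ΔL, ΔJ).
Allowed pairs: 3 of 10.

3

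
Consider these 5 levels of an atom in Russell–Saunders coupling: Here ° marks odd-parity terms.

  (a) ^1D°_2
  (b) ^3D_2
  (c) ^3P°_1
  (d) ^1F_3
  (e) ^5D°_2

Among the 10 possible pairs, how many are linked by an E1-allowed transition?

(a)–(b): forbidden (ΔS).
(a)–(c): forbidden (parity, ΔS).
(a)–(d): allowed.
(a)–(e): forbidden (parity, ΔS).
(b)–(c): allowed.
(b)–(d): forbidden (parity, ΔS).
(b)–(e): forbidden (ΔS).
(c)–(d): forbidden (ΔS, ΔL, ΔJ).
(c)–(e): forbidden (parity, ΔS).
(d)–(e): forbidden (ΔS).
Allowed pairs: 2 of 10.

2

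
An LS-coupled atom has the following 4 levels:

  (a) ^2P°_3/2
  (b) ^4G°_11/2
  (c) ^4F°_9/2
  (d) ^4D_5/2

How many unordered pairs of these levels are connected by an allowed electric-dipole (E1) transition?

(a)–(b): forbidden (parity, ΔS, ΔL, ΔJ).
(a)–(c): forbidden (parity, ΔS, ΔL, ΔJ).
(a)–(d): forbidden (ΔS).
(b)–(c): forbidden (parity).
(b)–(d): forbidden (ΔL, ΔJ).
(c)–(d): forbidden (ΔJ).
Allowed pairs: 0 of 6.

0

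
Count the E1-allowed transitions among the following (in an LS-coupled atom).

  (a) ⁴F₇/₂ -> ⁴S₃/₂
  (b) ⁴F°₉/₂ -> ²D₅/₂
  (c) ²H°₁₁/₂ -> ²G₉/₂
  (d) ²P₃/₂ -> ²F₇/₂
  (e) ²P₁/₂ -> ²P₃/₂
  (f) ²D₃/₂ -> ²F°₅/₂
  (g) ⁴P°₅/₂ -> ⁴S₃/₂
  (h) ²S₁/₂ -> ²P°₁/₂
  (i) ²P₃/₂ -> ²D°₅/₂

5

(a) forbidden (parity, ΔL, ΔJ fail)
(b) forbidden (ΔS, ΔJ fail)
(c) allowed
(d) forbidden (parity, ΔL, ΔJ fail)
(e) forbidden (parity fails)
(f) allowed
(g) allowed
(h) allowed
(i) allowed
Total allowed: 5 of 9.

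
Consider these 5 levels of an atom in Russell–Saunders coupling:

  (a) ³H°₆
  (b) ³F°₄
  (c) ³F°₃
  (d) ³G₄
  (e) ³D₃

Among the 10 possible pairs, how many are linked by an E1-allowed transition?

4

(a)–(b): forbidden (parity, ΔL, ΔJ).
(a)–(c): forbidden (parity, ΔL, ΔJ).
(a)–(d): forbidden (ΔJ).
(a)–(e): forbidden (ΔL, ΔJ).
(b)–(c): forbidden (parity).
(b)–(d): allowed.
(b)–(e): allowed.
(c)–(d): allowed.
(c)–(e): allowed.
(d)–(e): forbidden (parity, ΔL).
Allowed pairs: 4 of 10.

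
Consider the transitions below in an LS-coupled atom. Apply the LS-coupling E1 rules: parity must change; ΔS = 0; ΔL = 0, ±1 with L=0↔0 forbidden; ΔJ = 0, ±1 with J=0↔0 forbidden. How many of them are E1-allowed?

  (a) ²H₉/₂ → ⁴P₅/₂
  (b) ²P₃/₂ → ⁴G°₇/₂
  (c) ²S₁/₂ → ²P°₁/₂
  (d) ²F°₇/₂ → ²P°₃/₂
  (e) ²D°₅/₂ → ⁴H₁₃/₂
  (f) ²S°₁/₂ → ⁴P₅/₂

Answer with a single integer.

(a) forbidden (parity, ΔS, ΔL, ΔJ fail)
(b) forbidden (ΔS, ΔL, ΔJ fail)
(c) allowed
(d) forbidden (parity, ΔL, ΔJ fail)
(e) forbidden (ΔS, ΔL, ΔJ fail)
(f) forbidden (ΔS, ΔJ fail)
Total allowed: 1 of 6.

1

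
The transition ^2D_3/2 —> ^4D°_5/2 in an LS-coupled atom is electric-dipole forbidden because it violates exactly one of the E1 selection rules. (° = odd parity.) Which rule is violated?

Reading off the term symbols: S 1/2→3/2, L 2→2, J 3/2→5/2, parity even→odd.
Parity must change: even → odd — satisfied.
ΔS = 0: S: 1/2 → 3/2 — violated.
ΔL = 0, ±1 (not L=0↔0): L: 2 → 2, ΔL = +0 — satisfied.
ΔJ = 0, ±1 (not J=0↔0): J: 3/2 → 5/2, ΔJ = +1 — satisfied.

the ΔS = 0 rule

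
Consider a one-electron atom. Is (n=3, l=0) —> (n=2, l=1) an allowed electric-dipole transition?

Δl = 1 − 0 = +1; the E1 rule Δl = ±1 is ✓.
All E1 selection rules are satisfied.

allowed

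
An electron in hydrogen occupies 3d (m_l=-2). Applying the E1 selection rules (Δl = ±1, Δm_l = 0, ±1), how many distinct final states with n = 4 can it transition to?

4

E1 requires Δl = ±1, so l_f ∈ {1, 3}; with 0 ≤ l_f ≤ n_f−1 = 3, the allowed l_f values are {1, 3}.
For l_f = 1: m_f ∈ {m_i−1, m_i, m_i+1} ∩ [−1, 1] = {-1} → 1 state.
For l_f = 3: m_f ∈ {m_i−1, m_i, m_i+1} ∩ [−3, 3] = {-3, -2, -1} → 3 states.
Total: 4.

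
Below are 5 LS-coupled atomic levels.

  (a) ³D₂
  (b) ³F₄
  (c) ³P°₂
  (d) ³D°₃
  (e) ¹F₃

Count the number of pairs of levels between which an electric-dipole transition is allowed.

3

(a)–(b): forbidden (parity, ΔJ).
(a)–(c): allowed.
(a)–(d): allowed.
(a)–(e): forbidden (parity, ΔS).
(b)–(c): forbidden (ΔL, ΔJ).
(b)–(d): allowed.
(b)–(e): forbidden (parity, ΔS).
(c)–(d): forbidden (parity).
(c)–(e): forbidden (ΔS, ΔL).
(d)–(e): forbidden (ΔS).
Allowed pairs: 3 of 10.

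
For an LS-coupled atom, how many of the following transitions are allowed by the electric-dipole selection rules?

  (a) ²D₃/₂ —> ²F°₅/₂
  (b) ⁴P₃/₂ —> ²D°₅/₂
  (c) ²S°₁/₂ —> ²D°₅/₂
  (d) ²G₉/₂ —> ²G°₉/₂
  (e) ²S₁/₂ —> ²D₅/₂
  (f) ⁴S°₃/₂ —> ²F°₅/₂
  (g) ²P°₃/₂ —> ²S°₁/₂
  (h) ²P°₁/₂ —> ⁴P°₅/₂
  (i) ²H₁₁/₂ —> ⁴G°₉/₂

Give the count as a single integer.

2

(a) allowed
(b) forbidden (ΔS fails)
(c) forbidden (parity, ΔL, ΔJ fail)
(d) allowed
(e) forbidden (parity, ΔL, ΔJ fail)
(f) forbidden (parity, ΔS, ΔL fail)
(g) forbidden (parity fails)
(h) forbidden (parity, ΔS, ΔJ fail)
(i) forbidden (ΔS fails)
Total allowed: 2 of 9.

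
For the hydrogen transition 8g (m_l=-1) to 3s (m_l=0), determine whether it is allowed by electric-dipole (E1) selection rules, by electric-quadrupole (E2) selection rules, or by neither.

neither

Δl = 0 − 4 = -4; l_i + l_f = 4.
Δm_l = +1.
E1 (Δl = ±1, |Δm_l| ≤ 1): not satisfied.
E2 (Δl = 0,±2, l_i+l_f ≥ 2, |Δm_l| ≤ 2): not satisfied.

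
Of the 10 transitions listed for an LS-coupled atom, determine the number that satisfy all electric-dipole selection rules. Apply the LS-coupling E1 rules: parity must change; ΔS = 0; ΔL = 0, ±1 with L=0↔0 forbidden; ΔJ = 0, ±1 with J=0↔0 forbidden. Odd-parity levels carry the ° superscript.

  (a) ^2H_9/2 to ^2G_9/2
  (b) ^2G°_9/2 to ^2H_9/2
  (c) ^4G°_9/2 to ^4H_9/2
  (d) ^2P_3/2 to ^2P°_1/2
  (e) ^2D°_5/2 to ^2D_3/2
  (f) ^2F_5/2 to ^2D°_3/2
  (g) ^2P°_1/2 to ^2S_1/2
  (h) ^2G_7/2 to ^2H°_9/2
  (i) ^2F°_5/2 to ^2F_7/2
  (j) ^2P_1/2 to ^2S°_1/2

(a) forbidden (parity fails)
(b) allowed
(c) allowed
(d) allowed
(e) allowed
(f) allowed
(g) allowed
(h) allowed
(i) allowed
(j) allowed
Total allowed: 9 of 10.

9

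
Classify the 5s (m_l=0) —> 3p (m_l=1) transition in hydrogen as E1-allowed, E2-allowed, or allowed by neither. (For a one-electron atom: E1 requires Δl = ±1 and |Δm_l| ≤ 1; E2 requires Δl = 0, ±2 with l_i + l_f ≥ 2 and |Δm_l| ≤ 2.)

E1

Δl = 1 − 0 = +1; l_i + l_f = 1.
Δm_l = +1.
E1 (Δl = ±1, |Δm_l| ≤ 1): satisfied.
E2 (Δl = 0,±2, l_i+l_f ≥ 2, |Δm_l| ≤ 2): not satisfied.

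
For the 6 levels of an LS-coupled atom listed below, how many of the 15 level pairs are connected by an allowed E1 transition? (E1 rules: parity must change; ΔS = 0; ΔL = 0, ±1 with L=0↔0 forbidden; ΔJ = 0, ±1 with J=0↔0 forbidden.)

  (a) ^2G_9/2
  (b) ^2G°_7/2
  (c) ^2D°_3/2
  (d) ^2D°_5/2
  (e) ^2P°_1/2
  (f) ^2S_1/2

2

(a)–(b): allowed.
(a)–(c): forbidden (ΔL, ΔJ).
(a)–(d): forbidden (ΔL, ΔJ).
(a)–(e): forbidden (ΔL, ΔJ).
(a)–(f): forbidden (parity, ΔL, ΔJ).
(b)–(c): forbidden (parity, ΔL, ΔJ).
(b)–(d): forbidden (parity, ΔL).
(b)–(e): forbidden (parity, ΔL, ΔJ).
(b)–(f): forbidden (ΔL, ΔJ).
(c)–(d): forbidden (parity).
(c)–(e): forbidden (parity).
(c)–(f): forbidden (ΔL).
(d)–(e): forbidden (parity, ΔJ).
(d)–(f): forbidden (ΔL, ΔJ).
(e)–(f): allowed.
Allowed pairs: 2 of 15.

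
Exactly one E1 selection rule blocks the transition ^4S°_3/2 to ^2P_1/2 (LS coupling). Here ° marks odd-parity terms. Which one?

Parity must change: odd → even — passes.
ΔL = 0, ±1 (not L=0↔0): L: 0 → 1, ΔL = +1 — passes.
ΔS = 0: S: 3/2 → 1/2 — fails.
ΔJ = 0, ±1 (not J=0↔0): J: 3/2 → 1/2, ΔJ = -1 — passes.

the ΔS = 0 rule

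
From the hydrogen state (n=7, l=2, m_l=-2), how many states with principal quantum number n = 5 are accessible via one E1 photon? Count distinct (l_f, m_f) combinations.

4

E1 requires Δl = ±1, so l_f ∈ {1, 3}; with 0 ≤ l_f ≤ n_f−1 = 4, the allowed l_f values are {1, 3}.
For l_f = 1: m_f ∈ {m_i−1, m_i, m_i+1} ∩ [−1, 1] = {-1} → 1 state.
For l_f = 3: m_f ∈ {m_i−1, m_i, m_i+1} ∩ [−3, 3] = {-3, -2, -1} → 3 states.
Total: 4.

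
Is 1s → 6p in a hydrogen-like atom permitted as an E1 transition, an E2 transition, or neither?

Δl = 1 − 0 = +1; l_i + l_f = 1.
E1 (Δl = ±1): satisfied.
E2 (Δl = 0,±2, l_i+l_f ≥ 2): not satisfied.

E1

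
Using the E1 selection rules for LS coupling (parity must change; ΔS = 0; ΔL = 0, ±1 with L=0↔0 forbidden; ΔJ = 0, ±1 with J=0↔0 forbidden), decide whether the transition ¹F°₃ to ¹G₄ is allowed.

allowed

Parity must change: odd → even — satisfied.
ΔS = 0: S: 0 → 0 — satisfied.
ΔL = 0, ±1 (not L=0↔0): L: 3 → 4, ΔL = +1 — satisfied.
ΔJ = 0, ±1 (not J=0↔0): J: 3 → 4, ΔJ = +1 — satisfied.
All four E1 rules are satisfied.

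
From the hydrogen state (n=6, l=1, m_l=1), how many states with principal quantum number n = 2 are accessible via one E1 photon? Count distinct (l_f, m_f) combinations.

E1 requires Δl = ±1, so l_f ∈ {0, 2}; with 0 ≤ l_f ≤ n_f−1 = 1, the allowed l_f values are {0}.
For l_f = 0: m_f ∈ {m_i−1, m_i, m_i+1} ∩ [−0, 0] = {0} → 1 state.
Total: 1.

1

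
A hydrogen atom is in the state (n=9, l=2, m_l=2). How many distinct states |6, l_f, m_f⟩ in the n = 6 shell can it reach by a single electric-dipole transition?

4

E1 requires Δl = ±1, so l_f ∈ {1, 3}; with 0 ≤ l_f ≤ n_f−1 = 5, the allowed l_f values are {1, 3}.
For l_f = 1: m_f ∈ {m_i−1, m_i, m_i+1} ∩ [−1, 1] = {1} → 1 state.
For l_f = 3: m_f ∈ {m_i−1, m_i, m_i+1} ∩ [−3, 3] = {1, 2, 3} → 3 states.
Total: 4.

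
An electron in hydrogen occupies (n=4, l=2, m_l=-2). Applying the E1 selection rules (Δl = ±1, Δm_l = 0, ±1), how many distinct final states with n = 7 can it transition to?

4

E1 requires Δl = ±1, so l_f ∈ {1, 3}; with 0 ≤ l_f ≤ n_f−1 = 6, the allowed l_f values are {1, 3}.
For l_f = 1: m_f ∈ {m_i−1, m_i, m_i+1} ∩ [−1, 1] = {-1} → 1 state.
For l_f = 3: m_f ∈ {m_i−1, m_i, m_i+1} ∩ [−3, 3] = {-3, -2, -1} → 3 states.
Total: 4.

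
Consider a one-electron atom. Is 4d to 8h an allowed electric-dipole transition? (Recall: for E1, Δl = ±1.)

l: 2 → 5 (Δl = +3). Δl = ±1 ✗.
The transition is electric-dipole forbidden.

forbidden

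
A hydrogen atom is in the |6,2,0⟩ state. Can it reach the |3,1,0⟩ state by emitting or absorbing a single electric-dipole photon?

Initial l = 2, final l = 1, so Δl = -1. E1 requires Δl = ±1: ✓.
Δm_l = 0 − (0) = +0. E1 requires Δm_l = 0, ±1: ✓.
All E1 selection rules are satisfied.

allowed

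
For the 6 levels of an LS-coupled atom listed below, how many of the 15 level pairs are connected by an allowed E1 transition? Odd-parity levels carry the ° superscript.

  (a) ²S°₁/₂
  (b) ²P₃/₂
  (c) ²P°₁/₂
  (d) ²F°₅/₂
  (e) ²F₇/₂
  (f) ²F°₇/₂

(a)–(b): allowed.
(a)–(c): forbidden (parity).
(a)–(d): forbidden (parity, ΔL, ΔJ).
(a)–(e): forbidden (ΔL, ΔJ).
(a)–(f): forbidden (parity, ΔL, ΔJ).
(b)–(c): allowed.
(b)–(d): forbidden (ΔL).
(b)–(e): forbidden (parity, ΔL, ΔJ).
(b)–(f): forbidden (ΔL, ΔJ).
(c)–(d): forbidden (parity, ΔL, ΔJ).
(c)–(e): forbidden (ΔL, ΔJ).
(c)–(f): forbidden (parity, ΔL, ΔJ).
(d)–(e): allowed.
(d)–(f): forbidden (parity).
(e)–(f): allowed.
Allowed pairs: 4 of 15.

4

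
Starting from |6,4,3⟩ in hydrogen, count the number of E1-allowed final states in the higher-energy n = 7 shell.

E1 requires Δl = ±1, so l_f ∈ {3, 5}; with 0 ≤ l_f ≤ n_f−1 = 6, the allowed l_f values are {3, 5}.
For l_f = 3: m_f ∈ {m_i−1, m_i, m_i+1} ∩ [−3, 3] = {2, 3} → 2 states.
For l_f = 5: m_f ∈ {m_i−1, m_i, m_i+1} ∩ [−5, 5] = {2, 3, 4} → 3 states.
Total: 5.

5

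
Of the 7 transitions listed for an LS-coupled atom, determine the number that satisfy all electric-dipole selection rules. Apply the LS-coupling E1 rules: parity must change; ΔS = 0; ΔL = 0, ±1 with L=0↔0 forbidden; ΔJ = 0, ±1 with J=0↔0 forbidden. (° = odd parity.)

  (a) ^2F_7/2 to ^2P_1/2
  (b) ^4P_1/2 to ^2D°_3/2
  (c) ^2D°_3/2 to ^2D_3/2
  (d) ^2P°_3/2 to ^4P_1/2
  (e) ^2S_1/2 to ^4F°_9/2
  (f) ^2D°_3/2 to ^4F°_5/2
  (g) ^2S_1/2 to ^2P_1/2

1

(a) forbidden (parity, ΔL, ΔJ fail)
(b) forbidden (ΔS fails)
(c) allowed
(d) forbidden (ΔS fails)
(e) forbidden (ΔS, ΔL, ΔJ fail)
(f) forbidden (parity, ΔS fail)
(g) forbidden (parity fails)
Total allowed: 1 of 7.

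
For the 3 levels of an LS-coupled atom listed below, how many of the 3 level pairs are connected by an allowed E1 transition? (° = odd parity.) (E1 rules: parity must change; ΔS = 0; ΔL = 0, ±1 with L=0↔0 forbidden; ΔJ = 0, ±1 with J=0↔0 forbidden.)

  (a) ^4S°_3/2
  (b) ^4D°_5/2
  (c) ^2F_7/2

(a)–(b): forbidden (parity, ΔL).
(a)–(c): forbidden (ΔS, ΔL, ΔJ).
(b)–(c): forbidden (ΔS).
Allowed pairs: 0 of 3.

0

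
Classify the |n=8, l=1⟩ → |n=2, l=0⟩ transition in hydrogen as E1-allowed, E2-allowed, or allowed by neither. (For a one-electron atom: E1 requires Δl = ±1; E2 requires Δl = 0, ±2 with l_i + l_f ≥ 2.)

E1

Δl = 0 − 1 = -1; l_i + l_f = 1.
E1 (Δl = ±1): satisfied.
E2 (Δl = 0,±2, l_i+l_f ≥ 2): not satisfied.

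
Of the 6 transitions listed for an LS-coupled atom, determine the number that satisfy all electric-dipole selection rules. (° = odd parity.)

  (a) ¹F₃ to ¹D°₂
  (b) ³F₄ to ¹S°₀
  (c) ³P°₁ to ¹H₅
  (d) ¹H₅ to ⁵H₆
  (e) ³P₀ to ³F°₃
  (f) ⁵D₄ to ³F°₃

(a) allowed
(b) forbidden (ΔS, ΔL, ΔJ fail)
(c) forbidden (ΔS, ΔL, ΔJ fail)
(d) forbidden (parity, ΔS fail)
(e) forbidden (ΔL, ΔJ fail)
(f) forbidden (ΔS fails)
Total allowed: 1 of 6.

1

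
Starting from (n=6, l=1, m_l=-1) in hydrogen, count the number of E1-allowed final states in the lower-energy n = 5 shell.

4

E1 requires Δl = ±1, so l_f ∈ {0, 2}; with 0 ≤ l_f ≤ n_f−1 = 4, the allowed l_f values are {0, 2}.
For l_f = 0: m_f ∈ {m_i−1, m_i, m_i+1} ∩ [−0, 0] = {0} → 1 state.
For l_f = 2: m_f ∈ {m_i−1, m_i, m_i+1} ∩ [−2, 2] = {-2, -1, 0} → 3 states.
Total: 4.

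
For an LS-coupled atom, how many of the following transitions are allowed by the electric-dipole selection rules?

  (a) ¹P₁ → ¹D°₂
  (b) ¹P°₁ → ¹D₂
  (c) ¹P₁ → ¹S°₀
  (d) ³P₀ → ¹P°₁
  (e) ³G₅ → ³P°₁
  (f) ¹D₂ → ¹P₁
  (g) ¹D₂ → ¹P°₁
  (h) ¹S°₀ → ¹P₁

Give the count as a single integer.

5

(a) allowed
(b) allowed
(c) allowed
(d) forbidden (ΔS fails)
(e) forbidden (ΔL, ΔJ fail)
(f) forbidden (parity fails)
(g) allowed
(h) allowed
Total allowed: 5 of 8.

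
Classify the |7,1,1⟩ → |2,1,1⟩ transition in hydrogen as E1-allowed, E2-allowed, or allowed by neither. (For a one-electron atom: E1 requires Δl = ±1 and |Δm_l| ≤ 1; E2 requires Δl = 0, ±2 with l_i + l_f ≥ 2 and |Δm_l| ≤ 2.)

E2

Δl = 1 − 1 = +0; l_i + l_f = 2.
Δm_l = +0.
E1 (Δl = ±1, |Δm_l| ≤ 1): not satisfied.
E2 (Δl = 0,±2, l_i+l_f ≥ 2, |Δm_l| ≤ 2): satisfied.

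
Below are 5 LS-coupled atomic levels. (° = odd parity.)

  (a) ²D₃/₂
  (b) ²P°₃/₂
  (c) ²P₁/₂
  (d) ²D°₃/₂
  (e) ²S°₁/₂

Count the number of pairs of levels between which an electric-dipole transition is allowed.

(a)–(b): allowed.
(a)–(c): forbidden (parity).
(a)–(d): allowed.
(a)–(e): forbidden (ΔL).
(b)–(c): allowed.
(b)–(d): forbidden (parity).
(b)–(e): forbidden (parity).
(c)–(d): allowed.
(c)–(e): allowed.
(d)–(e): forbidden (parity, ΔL).
Allowed pairs: 5 of 10.

5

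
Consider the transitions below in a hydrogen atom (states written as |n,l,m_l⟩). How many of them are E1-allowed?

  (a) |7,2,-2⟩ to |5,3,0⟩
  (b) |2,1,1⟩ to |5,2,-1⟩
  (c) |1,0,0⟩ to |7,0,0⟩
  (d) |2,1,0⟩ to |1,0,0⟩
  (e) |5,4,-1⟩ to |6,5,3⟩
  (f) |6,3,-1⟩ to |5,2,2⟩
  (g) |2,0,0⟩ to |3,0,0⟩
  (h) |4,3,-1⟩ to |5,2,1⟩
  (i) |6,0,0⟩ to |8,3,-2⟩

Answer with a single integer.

1

(a) forbidden — Δm_l = +2 (E1 requires Δm_l = 0, ±1)
(b) forbidden — Δm_l = -2 (E1 requires Δm_l = 0, ±1)
(c) forbidden — Δl = +0 (E1 requires Δl = ±1)
(d) allowed
(e) forbidden — Δm_l = +4 (E1 requires Δm_l = 0, ±1)
(f) forbidden — Δm_l = +3 (E1 requires Δm_l = 0, ±1)
(g) forbidden — Δl = +0 (E1 requires Δl = ±1)
(h) forbidden — Δm_l = +2 (E1 requires Δm_l = 0, ±1)
(i) forbidden — Δl = +3 (E1 requires Δl = ±1); Δm_l = -2 (E1 requires Δm_l = 0, ±1)
Total allowed: 1 of 9.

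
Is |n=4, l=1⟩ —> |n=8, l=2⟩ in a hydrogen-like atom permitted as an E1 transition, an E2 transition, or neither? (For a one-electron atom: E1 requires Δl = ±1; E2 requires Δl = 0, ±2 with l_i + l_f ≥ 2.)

Δl = 2 − 1 = +1; l_i + l_f = 3.
E1 (Δl = ±1): satisfied.
E2 (Δl = 0,±2, l_i+l_f ≥ 2): not satisfied.

E1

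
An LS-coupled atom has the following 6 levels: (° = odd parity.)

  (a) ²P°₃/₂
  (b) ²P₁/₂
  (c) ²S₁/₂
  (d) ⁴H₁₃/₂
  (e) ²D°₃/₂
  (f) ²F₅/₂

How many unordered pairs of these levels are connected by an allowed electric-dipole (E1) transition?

4

(a)–(b): allowed.
(a)–(c): allowed.
(a)–(d): forbidden (ΔS, ΔL, ΔJ).
(a)–(e): forbidden (parity).
(a)–(f): forbidden (ΔL).
(b)–(c): forbidden (parity).
(b)–(d): forbidden (parity, ΔS, ΔL, ΔJ).
(b)–(e): allowed.
(b)–(f): forbidden (parity, ΔL, ΔJ).
(c)–(d): forbidden (parity, ΔS, ΔL, ΔJ).
(c)–(e): forbidden (ΔL).
(c)–(f): forbidden (parity, ΔL, ΔJ).
(d)–(e): forbidden (ΔS, ΔL, ΔJ).
(d)–(f): forbidden (parity, ΔS, ΔL, ΔJ).
(e)–(f): allowed.
Allowed pairs: 4 of 15.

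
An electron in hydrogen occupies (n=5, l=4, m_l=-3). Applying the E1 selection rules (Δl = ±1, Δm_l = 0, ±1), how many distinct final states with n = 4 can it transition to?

E1 requires Δl = ±1, so l_f ∈ {3, 5}; with 0 ≤ l_f ≤ n_f−1 = 3, the allowed l_f values are {3}.
For l_f = 3: m_f ∈ {m_i−1, m_i, m_i+1} ∩ [−3, 3] = {-3, -2} → 2 states.
Total: 2.

2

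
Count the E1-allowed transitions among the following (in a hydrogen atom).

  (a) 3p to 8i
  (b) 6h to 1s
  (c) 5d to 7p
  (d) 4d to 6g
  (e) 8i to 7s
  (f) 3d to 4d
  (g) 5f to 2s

(a) forbidden — Δl = +5 (E1 requires Δl = ±1)
(b) forbidden — Δl = -5 (E1 requires Δl = ±1)
(c) allowed
(d) forbidden — Δl = +2 (E1 requires Δl = ±1)
(e) forbidden — Δl = -6 (E1 requires Δl = ±1)
(f) forbidden — Δl = +0 (E1 requires Δl = ±1)
(g) forbidden — Δl = -3 (E1 requires Δl = ±1)
Total allowed: 1 of 7.

1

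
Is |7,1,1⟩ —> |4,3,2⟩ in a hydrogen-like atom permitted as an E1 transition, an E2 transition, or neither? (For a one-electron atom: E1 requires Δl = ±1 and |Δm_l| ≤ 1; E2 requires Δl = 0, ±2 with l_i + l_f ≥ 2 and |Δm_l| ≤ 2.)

E2

Δl = 3 − 1 = +2; l_i + l_f = 4.
Δm_l = +1.
E1 (Δl = ±1, |Δm_l| ≤ 1): not satisfied.
E2 (Δl = 0,±2, l_i+l_f ≥ 2, |Δm_l| ≤ 2): satisfied.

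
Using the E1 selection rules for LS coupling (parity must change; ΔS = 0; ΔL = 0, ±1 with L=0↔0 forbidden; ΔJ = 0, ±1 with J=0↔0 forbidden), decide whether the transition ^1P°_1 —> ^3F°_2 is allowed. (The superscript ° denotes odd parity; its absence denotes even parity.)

forbidden

ΔS = 0: S: 0 → 1 — ✗.
ΔJ = 0, ±1 (not J=0↔0): J: 1 → 2, ΔJ = +1 — ✓.
ΔL = 0, ±1 (not L=0↔0): L: 1 → 3, ΔL = +2 — ✗.
Parity must change: odd → odd — ✗.
Rule(s) violated: parity, ΔS, ΔL.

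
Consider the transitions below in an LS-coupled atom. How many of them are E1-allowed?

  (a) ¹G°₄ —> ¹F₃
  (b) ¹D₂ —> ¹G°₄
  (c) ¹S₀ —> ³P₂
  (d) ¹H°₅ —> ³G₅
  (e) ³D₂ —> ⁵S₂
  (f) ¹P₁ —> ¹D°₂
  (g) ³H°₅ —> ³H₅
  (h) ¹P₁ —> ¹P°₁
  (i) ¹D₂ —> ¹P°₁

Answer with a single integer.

5

(a) allowed
(b) forbidden (ΔL, ΔJ fail)
(c) forbidden (parity, ΔS, ΔJ fail)
(d) forbidden (ΔS fails)
(e) forbidden (parity, ΔS, ΔL fail)
(f) allowed
(g) allowed
(h) allowed
(i) allowed
Total allowed: 5 of 9.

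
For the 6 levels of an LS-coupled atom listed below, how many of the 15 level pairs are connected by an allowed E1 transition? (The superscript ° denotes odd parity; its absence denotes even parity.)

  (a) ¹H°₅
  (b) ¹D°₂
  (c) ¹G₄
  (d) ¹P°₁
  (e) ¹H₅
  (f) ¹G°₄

4

(a)–(b): forbidden (parity, ΔL, ΔJ).
(a)–(c): allowed.
(a)–(d): forbidden (parity, ΔL, ΔJ).
(a)–(e): allowed.
(a)–(f): forbidden (parity).
(b)–(c): forbidden (ΔL, ΔJ).
(b)–(d): forbidden (parity).
(b)–(e): forbidden (ΔL, ΔJ).
(b)–(f): forbidden (parity, ΔL, ΔJ).
(c)–(d): forbidden (ΔL, ΔJ).
(c)–(e): forbidden (parity).
(c)–(f): allowed.
(d)–(e): forbidden (ΔL, ΔJ).
(d)–(f): forbidden (parity, ΔL, ΔJ).
(e)–(f): allowed.
Allowed pairs: 4 of 15.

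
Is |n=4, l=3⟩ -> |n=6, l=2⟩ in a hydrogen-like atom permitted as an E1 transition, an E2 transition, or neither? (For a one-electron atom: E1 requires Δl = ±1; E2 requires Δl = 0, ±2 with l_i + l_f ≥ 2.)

E1

Δl = 2 − 3 = -1; l_i + l_f = 5.
E1 (Δl = ±1): satisfied.
E2 (Δl = 0,±2, l_i+l_f ≥ 2): not satisfied.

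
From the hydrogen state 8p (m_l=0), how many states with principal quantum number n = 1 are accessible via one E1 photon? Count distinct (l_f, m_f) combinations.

E1 requires Δl = ±1, so l_f ∈ {0, 2}; with 0 ≤ l_f ≤ n_f−1 = 0, the allowed l_f values are {0}.
For l_f = 0: m_f ∈ {m_i−1, m_i, m_i+1} ∩ [−0, 0] = {0} → 1 state.
Total: 1.

1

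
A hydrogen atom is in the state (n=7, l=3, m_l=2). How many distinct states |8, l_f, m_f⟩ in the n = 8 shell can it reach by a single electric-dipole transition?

5

E1 requires Δl = ±1, so l_f ∈ {2, 4}; with 0 ≤ l_f ≤ n_f−1 = 7, the allowed l_f values are {2, 4}.
For l_f = 2: m_f ∈ {m_i−1, m_i, m_i+1} ∩ [−2, 2] = {1, 2} → 2 states.
For l_f = 4: m_f ∈ {m_i−1, m_i, m_i+1} ∩ [−4, 4] = {1, 2, 3} → 3 states.
Total: 5.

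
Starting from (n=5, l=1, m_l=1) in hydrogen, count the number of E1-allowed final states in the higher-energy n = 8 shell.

E1 requires Δl = ±1, so l_f ∈ {0, 2}; with 0 ≤ l_f ≤ n_f−1 = 7, the allowed l_f values are {0, 2}.
For l_f = 0: m_f ∈ {m_i−1, m_i, m_i+1} ∩ [−0, 0] = {0} → 1 state.
For l_f = 2: m_f ∈ {m_i−1, m_i, m_i+1} ∩ [−2, 2] = {0, 1, 2} → 3 states.
Total: 4.

4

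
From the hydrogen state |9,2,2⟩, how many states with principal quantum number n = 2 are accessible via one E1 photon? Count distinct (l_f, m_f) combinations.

1

E1 requires Δl = ±1, so l_f ∈ {1, 3}; with 0 ≤ l_f ≤ n_f−1 = 1, the allowed l_f values are {1}.
For l_f = 1: m_f ∈ {m_i−1, m_i, m_i+1} ∩ [−1, 1] = {1} → 1 state.
Total: 1.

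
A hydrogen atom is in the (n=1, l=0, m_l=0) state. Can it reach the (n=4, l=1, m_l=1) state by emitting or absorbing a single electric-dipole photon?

allowed

Initial l = 0, final l = 1, so Δl = +1. E1 requires Δl = ±1: satisfied.
Δm_l = 1 − (0) = +1. E1 requires Δm_l = 0, ±1: satisfied.
All E1 selection rules are satisfied.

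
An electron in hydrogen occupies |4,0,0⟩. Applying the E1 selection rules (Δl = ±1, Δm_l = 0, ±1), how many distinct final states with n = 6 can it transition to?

3

E1 requires Δl = ±1, so l_f ∈ {-1, 1}; with 0 ≤ l_f ≤ n_f−1 = 5, the allowed l_f values are {1}.
For l_f = 1: m_f ∈ {m_i−1, m_i, m_i+1} ∩ [−1, 1] = {-1, 0, 1} → 3 states.
Total: 3.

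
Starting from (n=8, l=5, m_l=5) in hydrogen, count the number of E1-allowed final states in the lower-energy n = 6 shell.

E1 requires Δl = ±1, so l_f ∈ {4, 6}; with 0 ≤ l_f ≤ n_f−1 = 5, the allowed l_f values are {4}.
For l_f = 4: m_f ∈ {m_i−1, m_i, m_i+1} ∩ [−4, 4] = {4} → 1 state.
Total: 1.

1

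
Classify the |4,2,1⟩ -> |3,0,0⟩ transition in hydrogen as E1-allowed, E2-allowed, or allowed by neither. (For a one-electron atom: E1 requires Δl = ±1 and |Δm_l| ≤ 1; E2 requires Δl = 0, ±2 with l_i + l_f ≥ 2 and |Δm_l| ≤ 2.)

Δl = 0 − 2 = -2; l_i + l_f = 2.
Δm_l = -1.
E1 (Δl = ±1, |Δm_l| ≤ 1): not satisfied.
E2 (Δl = 0,±2, l_i+l_f ≥ 2, |Δm_l| ≤ 2): satisfied.

E2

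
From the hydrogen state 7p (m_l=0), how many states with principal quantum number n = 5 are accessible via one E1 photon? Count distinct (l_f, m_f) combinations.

E1 requires Δl = ±1, so l_f ∈ {0, 2}; with 0 ≤ l_f ≤ n_f−1 = 4, the allowed l_f values are {0, 2}.
For l_f = 0: m_f ∈ {m_i−1, m_i, m_i+1} ∩ [−0, 0] = {0} → 1 state.
For l_f = 2: m_f ∈ {m_i−1, m_i, m_i+1} ∩ [−2, 2] = {-1, 0, 1} → 3 states.
Total: 4.

4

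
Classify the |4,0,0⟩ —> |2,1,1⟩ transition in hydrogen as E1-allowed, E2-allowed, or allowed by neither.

Δl = 1 − 0 = +1; l_i + l_f = 1.
Δm_l = +1.
E1 (Δl = ±1, |Δm_l| ≤ 1): satisfied.
E2 (Δl = 0,±2, l_i+l_f ≥ 2, |Δm_l| ≤ 2): not satisfied.

E1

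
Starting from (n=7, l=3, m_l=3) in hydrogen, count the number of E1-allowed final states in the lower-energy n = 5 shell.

E1 requires Δl = ±1, so l_f ∈ {2, 4}; with 0 ≤ l_f ≤ n_f−1 = 4, the allowed l_f values are {2, 4}.
For l_f = 2: m_f ∈ {m_i−1, m_i, m_i+1} ∩ [−2, 2] = {2} → 1 state.
For l_f = 4: m_f ∈ {m_i−1, m_i, m_i+1} ∩ [−4, 4] = {2, 3, 4} → 3 states.
Total: 4.

4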